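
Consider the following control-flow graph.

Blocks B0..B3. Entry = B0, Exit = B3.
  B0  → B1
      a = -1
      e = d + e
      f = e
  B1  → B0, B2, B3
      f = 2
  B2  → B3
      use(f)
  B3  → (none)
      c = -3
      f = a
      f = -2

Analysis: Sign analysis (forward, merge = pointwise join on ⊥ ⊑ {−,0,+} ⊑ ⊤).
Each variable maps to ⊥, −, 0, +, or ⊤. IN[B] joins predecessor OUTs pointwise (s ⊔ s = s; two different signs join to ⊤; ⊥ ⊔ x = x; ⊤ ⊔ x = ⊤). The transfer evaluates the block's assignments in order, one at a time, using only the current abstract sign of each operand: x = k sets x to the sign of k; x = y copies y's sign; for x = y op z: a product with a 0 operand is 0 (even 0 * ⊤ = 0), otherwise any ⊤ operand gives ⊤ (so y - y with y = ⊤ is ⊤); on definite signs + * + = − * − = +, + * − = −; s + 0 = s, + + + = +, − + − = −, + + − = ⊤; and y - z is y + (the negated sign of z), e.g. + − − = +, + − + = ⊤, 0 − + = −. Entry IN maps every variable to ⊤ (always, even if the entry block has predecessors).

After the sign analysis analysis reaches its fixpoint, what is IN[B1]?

Per-block solution:
  B0:   IN=(all ⊤)   OUT={a:-; rest ⊤}
  B1:   IN={a:-; rest ⊤}   OUT={a:-, f:+; rest ⊤}
  B2:   IN={a:-, f:+; rest ⊤}   OUT={a:-, f:+; rest ⊤}
  B3:   IN={a:-, f:+; rest ⊤}   OUT={a:-, c:-, f:-; rest ⊤}

Merge at B1: IN[B1] = OUT[B0] = {a: -, b: ⊤, c: ⊤, d: ⊤, e: ⊤, f: ⊤}

Answer: {a: -, b: ⊤, c: ⊤, d: ⊤, e: ⊤, f: ⊤}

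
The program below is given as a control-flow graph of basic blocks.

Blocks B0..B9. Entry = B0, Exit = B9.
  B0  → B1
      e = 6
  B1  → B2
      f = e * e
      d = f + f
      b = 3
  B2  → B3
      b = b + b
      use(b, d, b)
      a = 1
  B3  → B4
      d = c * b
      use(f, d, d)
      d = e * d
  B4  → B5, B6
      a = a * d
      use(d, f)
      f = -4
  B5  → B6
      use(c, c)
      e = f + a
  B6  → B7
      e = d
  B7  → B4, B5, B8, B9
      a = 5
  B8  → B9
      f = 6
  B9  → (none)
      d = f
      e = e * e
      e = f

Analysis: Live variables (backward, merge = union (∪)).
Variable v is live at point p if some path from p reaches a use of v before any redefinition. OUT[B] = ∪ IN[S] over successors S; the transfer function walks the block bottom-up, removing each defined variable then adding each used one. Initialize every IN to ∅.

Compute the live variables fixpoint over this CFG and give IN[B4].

Answer: {a, c, d, f}

Derivation:
Converged values:
  B0:   IN={c}   OUT={c, e}
  B1:   IN={c, e}   OUT={b, c, d, e, f}
  B2:   IN={b, c, d, e, f}   OUT={a, b, c, e, f}
  B3:   IN={a, b, c, e, f}   OUT={a, c, d, f}
  B4:   IN={a, c, d, f}   OUT={a, c, d, f}
  B5:   IN={a, c, d, f}   OUT={c, d, f}
  B6:   IN={c, d, f}   OUT={c, d, e, f}
  B7:   IN={c, d, e, f}   OUT={a, c, d, e, f}
  B8:   IN={e}   OUT={e, f}
  B9:   IN={e, f}   OUT={}

Merge at B4: OUT[B4] = IN[B5] ⊔ IN[B6] = {a, c, d, f}
Applying B4's transfer function to that OUT value gives IN[B4] (row B4 above).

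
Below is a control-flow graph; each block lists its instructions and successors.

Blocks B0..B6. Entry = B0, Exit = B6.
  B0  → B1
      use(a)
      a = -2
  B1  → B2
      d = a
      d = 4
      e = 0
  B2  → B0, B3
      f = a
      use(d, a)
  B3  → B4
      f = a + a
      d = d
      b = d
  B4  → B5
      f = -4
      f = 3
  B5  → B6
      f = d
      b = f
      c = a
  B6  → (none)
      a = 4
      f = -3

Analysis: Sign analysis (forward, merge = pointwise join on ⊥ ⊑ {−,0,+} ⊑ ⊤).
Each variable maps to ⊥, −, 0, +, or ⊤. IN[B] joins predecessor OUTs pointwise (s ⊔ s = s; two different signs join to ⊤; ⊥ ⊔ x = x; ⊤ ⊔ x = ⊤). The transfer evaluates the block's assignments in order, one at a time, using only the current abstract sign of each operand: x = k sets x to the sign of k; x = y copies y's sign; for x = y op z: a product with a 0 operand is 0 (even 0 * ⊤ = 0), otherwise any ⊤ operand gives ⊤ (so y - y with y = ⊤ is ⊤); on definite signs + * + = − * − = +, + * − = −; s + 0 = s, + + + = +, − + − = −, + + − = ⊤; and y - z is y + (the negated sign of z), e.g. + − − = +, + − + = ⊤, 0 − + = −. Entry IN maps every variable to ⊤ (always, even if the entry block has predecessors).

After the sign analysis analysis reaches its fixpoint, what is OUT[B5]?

Answer: {a: -, b: +, c: -, d: +, e: 0, f: +}

Trace:
Per-block solution:
  B0: | IN=(all ⊤) | OUT={a:-; rest ⊤}
  B1: | IN={a:-; rest ⊤} | OUT={a:-, d:+, e:0; rest ⊤}
  B2: | IN={a:-, d:+, e:0; rest ⊤} | OUT={a:-, d:+, e:0, f:-; rest ⊤}
  B3: | IN={a:-, d:+, e:0, f:-; rest ⊤} | OUT={a:-, b:+, d:+, e:0, f:-; rest ⊤}
  B4: | IN={a:-, b:+, d:+, e:0, f:-; rest ⊤} | OUT={a:-, b:+, d:+, e:0, f:+; rest ⊤}
  B5: | IN={a:-, b:+, d:+, e:0, f:+; rest ⊤} | OUT={a:-, b:+, c:-, d:+, e:0, f:+; rest ⊤}
  B6: | IN={a:-, b:+, c:-, d:+, e:0, f:+; rest ⊤} | OUT={a:+, b:+, c:-, d:+, e:0, f:-; rest ⊤}

Merge at B5: IN[B5] = OUT[B4] = {a: -, b: +, c: ⊤, d: +, e: 0, f: +}
Applying B5's transfer function to that IN value gives OUT[B5] (row B5 above).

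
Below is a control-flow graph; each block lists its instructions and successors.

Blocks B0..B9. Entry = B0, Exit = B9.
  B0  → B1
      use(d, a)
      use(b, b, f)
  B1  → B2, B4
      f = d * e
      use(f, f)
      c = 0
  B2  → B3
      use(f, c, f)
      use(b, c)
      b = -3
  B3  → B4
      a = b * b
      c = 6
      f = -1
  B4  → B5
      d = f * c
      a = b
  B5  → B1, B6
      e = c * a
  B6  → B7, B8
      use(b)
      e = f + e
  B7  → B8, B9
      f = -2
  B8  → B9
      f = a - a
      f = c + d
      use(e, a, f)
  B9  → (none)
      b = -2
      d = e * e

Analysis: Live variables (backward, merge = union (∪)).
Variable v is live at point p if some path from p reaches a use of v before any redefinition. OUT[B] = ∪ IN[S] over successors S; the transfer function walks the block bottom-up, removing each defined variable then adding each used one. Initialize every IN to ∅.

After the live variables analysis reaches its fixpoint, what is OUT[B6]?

Fixpoint table:
  B0:  IN={a, b, d, e, f}  OUT={b, d, e}
  B1:  IN={b, d, e}  OUT={b, c, f}
  B2:  IN={b, c, f}  OUT={b}
  B3:  IN={b}  OUT={b, c, f}
  B4:  IN={b, c, f}  OUT={a, b, c, d, f}
  B5:  IN={a, b, c, d, f}  OUT={a, b, c, d, e, f}
  B6:  IN={a, b, c, d, e, f}  OUT={a, c, d, e}
  B7:  IN={a, c, d, e}  OUT={a, c, d, e}
  B8:  IN={a, c, d, e}  OUT={e}
  B9:  IN={e}  OUT={}

Merge at B6: OUT[B6] = IN[B7] ⊔ IN[B8] = {a, c, d, e}

Answer: {a, c, d, e}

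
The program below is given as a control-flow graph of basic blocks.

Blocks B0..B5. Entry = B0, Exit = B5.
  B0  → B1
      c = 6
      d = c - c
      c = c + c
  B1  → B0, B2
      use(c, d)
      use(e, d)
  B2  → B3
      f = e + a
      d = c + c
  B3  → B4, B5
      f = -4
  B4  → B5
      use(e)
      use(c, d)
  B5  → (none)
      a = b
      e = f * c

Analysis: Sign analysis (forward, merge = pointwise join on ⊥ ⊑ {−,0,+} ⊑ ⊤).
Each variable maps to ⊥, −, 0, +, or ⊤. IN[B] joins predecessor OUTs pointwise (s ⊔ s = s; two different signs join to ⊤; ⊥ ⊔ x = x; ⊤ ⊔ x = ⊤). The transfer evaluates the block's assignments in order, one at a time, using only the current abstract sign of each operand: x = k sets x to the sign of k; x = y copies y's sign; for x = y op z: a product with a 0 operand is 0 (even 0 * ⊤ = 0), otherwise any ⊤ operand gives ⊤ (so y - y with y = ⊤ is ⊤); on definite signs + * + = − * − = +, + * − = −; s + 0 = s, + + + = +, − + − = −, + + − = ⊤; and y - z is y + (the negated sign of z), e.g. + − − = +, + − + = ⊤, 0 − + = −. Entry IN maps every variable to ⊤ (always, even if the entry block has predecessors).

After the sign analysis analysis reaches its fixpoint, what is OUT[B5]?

Answer: {a: ⊤, b: ⊤, c: +, d: +, e: -, f: -}

Trace:
Fixpoint table:
  B0:   IN=(all ⊤)   OUT={c:+; rest ⊤}
  B1:   IN={c:+; rest ⊤}   OUT={c:+; rest ⊤}
  B2:   IN={c:+; rest ⊤}   OUT={c:+, d:+; rest ⊤}
  B3:   IN={c:+, d:+; rest ⊤}   OUT={c:+, d:+, f:-; rest ⊤}
  B4:   IN={c:+, d:+, f:-; rest ⊤}   OUT={c:+, d:+, f:-; rest ⊤}
  B5:   IN={c:+, d:+, f:-; rest ⊤}   OUT={c:+, d:+, e:-, f:-; rest ⊤}

Merge at B5: IN[B5] = OUT[B3] ⊔ OUT[B4] = {a: ⊤, b: ⊤, c: +, d: +, e: ⊤, f: -}
Applying B5's transfer function to that IN value gives OUT[B5] (row B5 above).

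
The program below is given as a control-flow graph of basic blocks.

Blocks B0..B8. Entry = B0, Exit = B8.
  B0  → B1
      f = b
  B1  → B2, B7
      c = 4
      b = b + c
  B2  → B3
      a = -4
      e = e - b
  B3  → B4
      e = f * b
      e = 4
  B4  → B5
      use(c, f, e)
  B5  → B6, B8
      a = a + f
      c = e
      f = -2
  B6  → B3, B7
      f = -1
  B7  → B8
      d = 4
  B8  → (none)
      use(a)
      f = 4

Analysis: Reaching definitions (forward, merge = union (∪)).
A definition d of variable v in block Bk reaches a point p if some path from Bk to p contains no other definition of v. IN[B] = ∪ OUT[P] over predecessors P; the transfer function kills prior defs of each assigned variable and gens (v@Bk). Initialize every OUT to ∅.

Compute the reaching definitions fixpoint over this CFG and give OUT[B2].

Answer: {a@B2, b@B1, c@B1, e@B2, f@B0}

Working:
Fixpoint table:
  B0:   IN={}   OUT={f@B0}
  B1:   IN={f@B0}   OUT={b@B1, c@B1, f@B0}
  B2:   IN={b@B1, c@B1, f@B0}   OUT={a@B2, b@B1, c@B1, e@B2, f@B0}
  B3:   IN={a@B2, a@B5, b@B1, c@B1, c@B5, e@B2, e@B3, f@B0, f@B6}   OUT={a@B2, a@B5, b@B1, c@B1, c@B5, e@B3, f@B0, f@B6}
  B4:   IN={a@B2, a@B5, b@B1, c@B1, c@B5, e@B3, f@B0, f@B6}   OUT={a@B2, a@B5, b@B1, c@B1, c@B5, e@B3, f@B0, f@B6}
  B5:   IN={a@B2, a@B5, b@B1, c@B1, c@B5, e@B3, f@B0, f@B6}   OUT={a@B5, b@B1, c@B5, e@B3, f@B5}
  B6:   IN={a@B5, b@B1, c@B5, e@B3, f@B5}   OUT={a@B5, b@B1, c@B5, e@B3, f@B6}
  B7:   IN={a@B5, b@B1, c@B1, c@B5, e@B3, f@B0, f@B6}   OUT={a@B5, b@B1, c@B1, c@B5, d@B7, e@B3, f@B0, f@B6}
  B8:   IN={a@B5, b@B1, c@B1, c@B5, d@B7, e@B3, f@B0, f@B5, f@B6}   OUT={a@B5, b@B1, c@B1, c@B5, d@B7, e@B3, f@B8}

Merge at B2: IN[B2] = OUT[B1] = {b@B1, c@B1, f@B0}
Applying B2's transfer function to that IN value gives OUT[B2] (row B2 above).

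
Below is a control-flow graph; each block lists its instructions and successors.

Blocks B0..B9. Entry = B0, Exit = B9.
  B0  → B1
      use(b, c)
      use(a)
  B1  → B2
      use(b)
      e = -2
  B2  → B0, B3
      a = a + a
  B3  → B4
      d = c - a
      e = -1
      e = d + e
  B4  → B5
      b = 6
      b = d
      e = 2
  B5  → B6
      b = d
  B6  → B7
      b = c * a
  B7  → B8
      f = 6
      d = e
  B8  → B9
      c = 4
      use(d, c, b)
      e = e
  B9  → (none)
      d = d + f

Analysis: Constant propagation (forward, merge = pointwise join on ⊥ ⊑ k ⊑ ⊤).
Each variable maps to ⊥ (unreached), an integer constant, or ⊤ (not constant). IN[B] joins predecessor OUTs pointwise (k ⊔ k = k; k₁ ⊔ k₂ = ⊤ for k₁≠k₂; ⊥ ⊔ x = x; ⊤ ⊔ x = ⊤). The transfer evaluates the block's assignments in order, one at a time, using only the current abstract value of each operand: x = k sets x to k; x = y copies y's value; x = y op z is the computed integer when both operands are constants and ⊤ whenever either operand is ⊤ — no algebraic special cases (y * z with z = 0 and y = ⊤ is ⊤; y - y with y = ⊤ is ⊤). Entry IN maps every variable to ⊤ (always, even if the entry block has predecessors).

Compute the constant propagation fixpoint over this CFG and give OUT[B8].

Answer: {a: ⊤, b: ⊤, c: 4, d: 2, e: 2, f: 6}

Derivation:
Per-block solution:
  B0:   IN=(all ⊤)   OUT=(all ⊤)
  B1:   IN=(all ⊤)   OUT={e:-2; rest ⊤}
  B2:   IN={e:-2; rest ⊤}   OUT={e:-2; rest ⊤}
  B3:   IN={e:-2; rest ⊤}   OUT=(all ⊤)
  B4:   IN=(all ⊤)   OUT={e:2; rest ⊤}
  B5:   IN={e:2; rest ⊤}   OUT={e:2; rest ⊤}
  B6:   IN={e:2; rest ⊤}   OUT={e:2; rest ⊤}
  B7:   IN={e:2; rest ⊤}   OUT={d:2, e:2, f:6; rest ⊤}
  B8:   IN={d:2, e:2, f:6; rest ⊤}   OUT={c:4, d:2, e:2, f:6; rest ⊤}
  B9:   IN={c:4, d:2, e:2, f:6; rest ⊤}   OUT={c:4, d:8, e:2, f:6; rest ⊤}

Merge at B8: IN[B8] = OUT[B7] = {a: ⊤, b: ⊤, c: ⊤, d: 2, e: 2, f: 6}
Applying B8's transfer function to that IN value gives OUT[B8] (row B8 above).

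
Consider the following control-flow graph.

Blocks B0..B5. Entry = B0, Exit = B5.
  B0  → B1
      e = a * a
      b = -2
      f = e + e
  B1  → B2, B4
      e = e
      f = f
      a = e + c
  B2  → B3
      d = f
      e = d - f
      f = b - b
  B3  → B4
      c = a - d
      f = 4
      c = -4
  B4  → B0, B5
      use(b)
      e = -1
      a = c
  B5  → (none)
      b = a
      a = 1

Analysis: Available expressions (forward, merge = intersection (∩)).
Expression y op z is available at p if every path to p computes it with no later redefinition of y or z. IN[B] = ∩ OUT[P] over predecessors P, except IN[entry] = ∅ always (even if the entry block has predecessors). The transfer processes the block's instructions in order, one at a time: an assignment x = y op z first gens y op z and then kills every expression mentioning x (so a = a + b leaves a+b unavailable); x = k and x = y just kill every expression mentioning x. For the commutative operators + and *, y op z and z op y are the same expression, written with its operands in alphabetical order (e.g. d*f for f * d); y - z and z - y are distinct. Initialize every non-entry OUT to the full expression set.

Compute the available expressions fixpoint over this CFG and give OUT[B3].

Converged values:
  B0:   IN={}   OUT={a*a, e+e}
  B1:   IN={a*a, e+e}   OUT={c+e}
  B2:   IN={c+e}   OUT={b-b}
  B3:   IN={b-b}   OUT={a-d, b-b}
  B4:   IN={}   OUT={}
  B5:   IN={}   OUT={}

Merge at B3: IN[B3] = OUT[B2] = {b-b}
Applying B3's transfer function to that IN value gives OUT[B3] (row B3 above).

Answer: {a-d, b-b}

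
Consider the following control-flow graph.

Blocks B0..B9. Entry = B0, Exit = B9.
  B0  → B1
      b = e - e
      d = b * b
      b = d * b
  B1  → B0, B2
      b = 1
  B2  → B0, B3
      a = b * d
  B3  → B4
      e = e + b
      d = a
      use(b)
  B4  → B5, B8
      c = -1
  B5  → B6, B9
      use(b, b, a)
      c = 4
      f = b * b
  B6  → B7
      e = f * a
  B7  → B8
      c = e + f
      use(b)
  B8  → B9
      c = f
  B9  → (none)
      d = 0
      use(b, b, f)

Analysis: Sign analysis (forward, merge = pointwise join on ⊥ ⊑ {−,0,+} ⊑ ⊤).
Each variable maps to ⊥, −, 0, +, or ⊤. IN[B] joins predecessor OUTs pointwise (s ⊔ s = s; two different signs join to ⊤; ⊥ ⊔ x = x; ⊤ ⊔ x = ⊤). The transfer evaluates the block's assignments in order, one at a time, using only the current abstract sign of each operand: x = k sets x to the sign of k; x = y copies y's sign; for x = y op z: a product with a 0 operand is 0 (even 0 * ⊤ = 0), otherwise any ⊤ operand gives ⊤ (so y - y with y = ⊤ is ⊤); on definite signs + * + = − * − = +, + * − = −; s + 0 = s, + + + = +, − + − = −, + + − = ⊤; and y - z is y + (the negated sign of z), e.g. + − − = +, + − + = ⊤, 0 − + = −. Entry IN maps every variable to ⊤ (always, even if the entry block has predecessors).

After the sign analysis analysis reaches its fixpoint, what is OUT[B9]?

Per-block solution:
  B0:  IN=(all ⊤)  OUT=(all ⊤)
  B1:  IN=(all ⊤)  OUT={b:+; rest ⊤}
  B2:  IN={b:+; rest ⊤}  OUT={b:+; rest ⊤}
  B3:  IN={b:+; rest ⊤}  OUT={b:+; rest ⊤}
  B4:  IN={b:+; rest ⊤}  OUT={b:+, c:-; rest ⊤}
  B5:  IN={b:+, c:-; rest ⊤}  OUT={b:+, c:+, f:+; rest ⊤}
  B6:  IN={b:+, c:+, f:+; rest ⊤}  OUT={b:+, c:+, f:+; rest ⊤}
  B7:  IN={b:+, c:+, f:+; rest ⊤}  OUT={b:+, f:+; rest ⊤}
  B8:  IN={b:+; rest ⊤}  OUT={b:+; rest ⊤}
  B9:  IN={b:+; rest ⊤}  OUT={b:+, d:0; rest ⊤}

Merge at B9: IN[B9] = OUT[B5] ⊔ OUT[B8] = {a: ⊤, b: +, c: ⊤, d: ⊤, e: ⊤, f: ⊤}
Applying B9's transfer function to that IN value gives OUT[B9] (row B9 above).

Answer: {a: ⊤, b: +, c: ⊤, d: 0, e: ⊤, f: ⊤}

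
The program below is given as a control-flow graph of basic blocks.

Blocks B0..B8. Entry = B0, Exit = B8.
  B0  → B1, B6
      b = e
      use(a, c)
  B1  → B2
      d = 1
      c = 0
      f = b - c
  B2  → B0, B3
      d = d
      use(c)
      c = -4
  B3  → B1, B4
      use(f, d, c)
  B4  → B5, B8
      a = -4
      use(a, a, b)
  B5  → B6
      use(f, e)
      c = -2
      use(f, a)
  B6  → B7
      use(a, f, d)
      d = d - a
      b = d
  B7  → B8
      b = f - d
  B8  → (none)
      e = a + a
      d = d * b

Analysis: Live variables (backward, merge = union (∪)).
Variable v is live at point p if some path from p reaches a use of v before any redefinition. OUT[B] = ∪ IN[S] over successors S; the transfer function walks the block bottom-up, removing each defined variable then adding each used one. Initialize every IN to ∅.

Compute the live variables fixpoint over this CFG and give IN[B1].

Converged values:
  B0:   IN={a, c, d, e, f}   OUT={a, b, d, e, f}
  B1:   IN={a, b, e}   OUT={a, b, c, d, e, f}
  B2:   IN={a, b, c, d, e, f}   OUT={a, b, c, d, e, f}
  B3:   IN={a, b, c, d, e, f}   OUT={a, b, d, e, f}
  B4:   IN={b, d, e, f}   OUT={a, b, d, e, f}
  B5:   IN={a, d, e, f}   OUT={a, d, f}
  B6:   IN={a, d, f}   OUT={a, d, f}
  B7:   IN={a, d, f}   OUT={a, b, d}
  B8:   IN={a, b, d}   OUT={}

Merge at B1: OUT[B1] = IN[B2] = {a, b, c, d, e, f}
Applying B1's transfer function to that OUT value gives IN[B1] (row B1 above).

Answer: {a, b, e}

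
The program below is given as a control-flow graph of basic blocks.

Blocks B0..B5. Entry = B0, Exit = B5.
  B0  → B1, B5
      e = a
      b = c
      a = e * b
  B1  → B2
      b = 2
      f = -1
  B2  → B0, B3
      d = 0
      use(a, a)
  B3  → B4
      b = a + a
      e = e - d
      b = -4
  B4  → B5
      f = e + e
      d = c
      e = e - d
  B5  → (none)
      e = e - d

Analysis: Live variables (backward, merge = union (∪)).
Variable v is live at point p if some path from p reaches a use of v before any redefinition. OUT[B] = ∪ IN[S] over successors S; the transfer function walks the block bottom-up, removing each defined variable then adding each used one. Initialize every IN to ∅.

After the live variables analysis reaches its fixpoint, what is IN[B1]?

Answer: {a, c, e}

Working:
Fixpoint table:
  B0:  IN={a, c, d}  OUT={a, c, d, e}
  B1:  IN={a, c, e}  OUT={a, c, e}
  B2:  IN={a, c, e}  OUT={a, c, d, e}
  B3:  IN={a, c, d, e}  OUT={c, e}
  B4:  IN={c, e}  OUT={d, e}
  B5:  IN={d, e}  OUT={}

Merge at B1: OUT[B1] = IN[B2] = {a, c, e}
Applying B1's transfer function to that OUT value gives IN[B1] (row B1 above).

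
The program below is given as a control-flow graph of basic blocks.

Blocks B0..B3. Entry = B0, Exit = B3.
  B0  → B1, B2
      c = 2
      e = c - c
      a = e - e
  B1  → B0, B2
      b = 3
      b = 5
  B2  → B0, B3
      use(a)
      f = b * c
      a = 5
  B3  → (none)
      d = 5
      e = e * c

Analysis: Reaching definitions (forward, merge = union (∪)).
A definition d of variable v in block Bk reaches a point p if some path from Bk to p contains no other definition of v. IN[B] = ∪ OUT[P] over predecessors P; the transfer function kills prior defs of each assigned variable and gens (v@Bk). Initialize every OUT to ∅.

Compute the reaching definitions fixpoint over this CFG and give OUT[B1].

Converged values:
  B0: | IN={a@B0, a@B2, b@B1, c@B0, e@B0, f@B2} | OUT={a@B0, b@B1, c@B0, e@B0, f@B2}
  B1: | IN={a@B0, b@B1, c@B0, e@B0, f@B2} | OUT={a@B0, b@B1, c@B0, e@B0, f@B2}
  B2: | IN={a@B0, b@B1, c@B0, e@B0, f@B2} | OUT={a@B2, b@B1, c@B0, e@B0, f@B2}
  B3: | IN={a@B2, b@B1, c@B0, e@B0, f@B2} | OUT={a@B2, b@B1, c@B0, d@B3, e@B3, f@B2}

Merge at B1: IN[B1] = OUT[B0] = {a@B0, b@B1, c@B0, e@B0, f@B2}
Applying B1's transfer function to that IN value gives OUT[B1] (row B1 above).

Answer: {a@B0, b@B1, c@B0, e@B0, f@B2}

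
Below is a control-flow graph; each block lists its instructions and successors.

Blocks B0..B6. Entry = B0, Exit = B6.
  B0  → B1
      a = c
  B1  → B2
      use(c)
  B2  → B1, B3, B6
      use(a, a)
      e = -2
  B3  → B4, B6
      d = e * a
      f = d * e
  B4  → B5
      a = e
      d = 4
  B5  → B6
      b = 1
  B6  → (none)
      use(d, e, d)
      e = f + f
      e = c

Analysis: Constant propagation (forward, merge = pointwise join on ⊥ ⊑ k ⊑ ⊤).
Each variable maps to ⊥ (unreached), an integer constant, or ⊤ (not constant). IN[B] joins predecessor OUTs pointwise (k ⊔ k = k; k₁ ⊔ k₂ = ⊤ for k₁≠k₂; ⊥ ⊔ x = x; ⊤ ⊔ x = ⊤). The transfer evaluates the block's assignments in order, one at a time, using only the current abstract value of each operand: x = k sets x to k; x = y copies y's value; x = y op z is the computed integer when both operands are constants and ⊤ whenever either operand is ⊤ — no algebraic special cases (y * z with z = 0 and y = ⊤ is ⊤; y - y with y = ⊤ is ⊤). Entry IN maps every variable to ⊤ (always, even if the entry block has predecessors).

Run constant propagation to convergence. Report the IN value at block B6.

Converged values:
  B0: | IN=(all ⊤) | OUT=(all ⊤)
  B1: | IN=(all ⊤) | OUT=(all ⊤)
  B2: | IN=(all ⊤) | OUT={e:-2; rest ⊤}
  B3: | IN={e:-2; rest ⊤} | OUT={e:-2; rest ⊤}
  B4: | IN={e:-2; rest ⊤} | OUT={a:-2, d:4, e:-2; rest ⊤}
  B5: | IN={a:-2, d:4, e:-2; rest ⊤} | OUT={a:-2, b:1, d:4, e:-2; rest ⊤}
  B6: | IN={e:-2; rest ⊤} | OUT=(all ⊤)

Merge at B6: IN[B6] = OUT[B2] ⊔ OUT[B3] ⊔ OUT[B5] = {a: ⊤, b: ⊤, c: ⊤, d: ⊤, e: -2, f: ⊤}

Answer: {a: ⊤, b: ⊤, c: ⊤, d: ⊤, e: -2, f: ⊤}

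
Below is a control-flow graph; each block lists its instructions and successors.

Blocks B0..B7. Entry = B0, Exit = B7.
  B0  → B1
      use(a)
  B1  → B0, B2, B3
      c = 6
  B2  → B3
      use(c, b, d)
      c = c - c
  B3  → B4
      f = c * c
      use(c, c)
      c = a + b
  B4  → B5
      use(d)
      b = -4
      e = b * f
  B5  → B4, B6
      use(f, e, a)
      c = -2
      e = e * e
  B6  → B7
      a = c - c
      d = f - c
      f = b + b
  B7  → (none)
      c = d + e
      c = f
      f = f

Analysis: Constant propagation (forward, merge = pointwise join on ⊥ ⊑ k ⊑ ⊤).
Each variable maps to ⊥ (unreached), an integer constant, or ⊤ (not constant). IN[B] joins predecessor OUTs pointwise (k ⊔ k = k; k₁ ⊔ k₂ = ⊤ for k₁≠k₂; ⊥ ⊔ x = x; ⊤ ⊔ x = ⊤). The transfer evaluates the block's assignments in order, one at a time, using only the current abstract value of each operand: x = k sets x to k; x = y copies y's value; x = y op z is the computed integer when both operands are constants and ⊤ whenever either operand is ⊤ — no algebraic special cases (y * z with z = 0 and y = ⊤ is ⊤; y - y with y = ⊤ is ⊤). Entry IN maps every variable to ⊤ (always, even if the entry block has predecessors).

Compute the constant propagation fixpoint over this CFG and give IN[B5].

Answer: {a: ⊤, b: -4, c: ⊤, d: ⊤, e: ⊤, f: ⊤}

Working:
Per-block solution:
  B0: | IN=(all ⊤) | OUT=(all ⊤)
  B1: | IN=(all ⊤) | OUT={c:6; rest ⊤}
  B2: | IN={c:6; rest ⊤} | OUT={c:0; rest ⊤}
  B3: | IN=(all ⊤) | OUT=(all ⊤)
  B4: | IN=(all ⊤) | OUT={b:-4; rest ⊤}
  B5: | IN={b:-4; rest ⊤} | OUT={b:-4, c:-2; rest ⊤}
  B6: | IN={b:-4, c:-2; rest ⊤} | OUT={a:0, b:-4, c:-2, f:-8; rest ⊤}
  B7: | IN={a:0, b:-4, c:-2, f:-8; rest ⊤} | OUT={a:0, b:-4, c:-8, f:-8; rest ⊤}

Merge at B5: IN[B5] = OUT[B4] = {a: ⊤, b: -4, c: ⊤, d: ⊤, e: ⊤, f: ⊤}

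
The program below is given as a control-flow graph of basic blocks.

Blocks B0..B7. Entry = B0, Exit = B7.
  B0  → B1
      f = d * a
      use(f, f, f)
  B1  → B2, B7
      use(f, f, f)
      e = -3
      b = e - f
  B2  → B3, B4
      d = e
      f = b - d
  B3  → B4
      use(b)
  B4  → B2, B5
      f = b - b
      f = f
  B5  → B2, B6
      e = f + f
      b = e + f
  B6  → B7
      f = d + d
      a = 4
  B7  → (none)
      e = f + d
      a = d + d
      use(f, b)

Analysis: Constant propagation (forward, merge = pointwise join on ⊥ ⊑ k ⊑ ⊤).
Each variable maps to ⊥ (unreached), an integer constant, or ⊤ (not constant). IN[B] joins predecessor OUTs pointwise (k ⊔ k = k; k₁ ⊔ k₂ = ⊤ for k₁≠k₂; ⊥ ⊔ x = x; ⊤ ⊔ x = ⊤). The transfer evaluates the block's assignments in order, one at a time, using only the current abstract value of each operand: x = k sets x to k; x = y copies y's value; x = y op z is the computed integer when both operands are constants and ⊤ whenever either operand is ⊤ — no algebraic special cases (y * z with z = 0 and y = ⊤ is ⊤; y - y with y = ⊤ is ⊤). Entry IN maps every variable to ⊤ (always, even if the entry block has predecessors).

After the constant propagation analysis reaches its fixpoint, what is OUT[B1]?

Answer: {a: ⊤, b: ⊤, c: ⊤, d: ⊤, e: -3, f: ⊤}

Working:
Per-block solution:
  B0:   IN=(all ⊤)   OUT=(all ⊤)
  B1:   IN=(all ⊤)   OUT={e:-3; rest ⊤}
  B2:   IN=(all ⊤)   OUT=(all ⊤)
  B3:   IN=(all ⊤)   OUT=(all ⊤)
  B4:   IN=(all ⊤)   OUT=(all ⊤)
  B5:   IN=(all ⊤)   OUT=(all ⊤)
  B6:   IN=(all ⊤)   OUT={a:4; rest ⊤}
  B7:   IN=(all ⊤)   OUT=(all ⊤)

Merge at B1: IN[B1] = OUT[B0] = {a: ⊤, b: ⊤, c: ⊤, d: ⊤, e: ⊤, f: ⊤}
Applying B1's transfer function to that IN value gives OUT[B1] (row B1 above).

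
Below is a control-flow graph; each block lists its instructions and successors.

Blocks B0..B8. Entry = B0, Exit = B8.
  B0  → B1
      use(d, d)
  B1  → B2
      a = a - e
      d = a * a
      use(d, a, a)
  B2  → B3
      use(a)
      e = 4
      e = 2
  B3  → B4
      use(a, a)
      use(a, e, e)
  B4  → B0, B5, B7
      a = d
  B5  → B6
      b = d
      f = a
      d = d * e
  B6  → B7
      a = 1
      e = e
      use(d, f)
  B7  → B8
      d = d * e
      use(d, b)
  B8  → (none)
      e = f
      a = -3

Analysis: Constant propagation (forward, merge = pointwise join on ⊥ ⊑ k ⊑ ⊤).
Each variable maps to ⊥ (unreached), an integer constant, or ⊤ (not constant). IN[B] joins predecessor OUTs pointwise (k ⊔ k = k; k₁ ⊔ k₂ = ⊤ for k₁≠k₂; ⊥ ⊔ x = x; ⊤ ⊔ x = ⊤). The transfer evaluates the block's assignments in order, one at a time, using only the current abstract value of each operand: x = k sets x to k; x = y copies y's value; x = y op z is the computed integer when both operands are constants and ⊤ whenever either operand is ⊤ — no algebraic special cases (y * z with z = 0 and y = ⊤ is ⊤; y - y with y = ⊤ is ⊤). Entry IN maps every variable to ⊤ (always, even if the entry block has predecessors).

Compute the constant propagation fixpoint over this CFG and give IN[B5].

Answer: {a: ⊤, b: ⊤, c: ⊤, d: ⊤, e: 2, f: ⊤}

Derivation:
Fixpoint table:
  B0:   IN=(all ⊤)   OUT=(all ⊤)
  B1:   IN=(all ⊤)   OUT=(all ⊤)
  B2:   IN=(all ⊤)   OUT={e:2; rest ⊤}
  B3:   IN={e:2; rest ⊤}   OUT={e:2; rest ⊤}
  B4:   IN={e:2; rest ⊤}   OUT={e:2; rest ⊤}
  B5:   IN={e:2; rest ⊤}   OUT={e:2; rest ⊤}
  B6:   IN={e:2; rest ⊤}   OUT={a:1, e:2; rest ⊤}
  B7:   IN={e:2; rest ⊤}   OUT={e:2; rest ⊤}
  B8:   IN={e:2; rest ⊤}   OUT={a:-3; rest ⊤}

Merge at B5: IN[B5] = OUT[B4] = {a: ⊤, b: ⊤, c: ⊤, d: ⊤, e: 2, f: ⊤}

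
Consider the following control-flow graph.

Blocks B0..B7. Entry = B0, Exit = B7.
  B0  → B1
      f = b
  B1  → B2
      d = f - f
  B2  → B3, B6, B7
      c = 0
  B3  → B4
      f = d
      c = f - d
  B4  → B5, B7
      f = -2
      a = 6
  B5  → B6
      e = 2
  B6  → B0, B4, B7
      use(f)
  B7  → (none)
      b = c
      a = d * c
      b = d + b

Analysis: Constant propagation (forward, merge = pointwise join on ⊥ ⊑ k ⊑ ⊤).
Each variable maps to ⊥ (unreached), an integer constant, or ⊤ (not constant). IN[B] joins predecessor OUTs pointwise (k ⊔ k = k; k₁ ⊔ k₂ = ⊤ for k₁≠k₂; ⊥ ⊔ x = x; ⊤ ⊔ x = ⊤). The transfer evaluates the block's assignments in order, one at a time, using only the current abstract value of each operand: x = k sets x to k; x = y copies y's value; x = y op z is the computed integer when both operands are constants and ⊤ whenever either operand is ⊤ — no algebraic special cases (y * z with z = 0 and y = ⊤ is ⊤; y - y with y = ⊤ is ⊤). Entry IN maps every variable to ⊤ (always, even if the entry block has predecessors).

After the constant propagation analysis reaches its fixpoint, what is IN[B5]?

Answer: {a: 6, b: ⊤, c: ⊤, d: ⊤, e: ⊤, f: -2}

Derivation:
Converged values:
  B0: | IN=(all ⊤) | OUT=(all ⊤)
  B1: | IN=(all ⊤) | OUT=(all ⊤)
  B2: | IN=(all ⊤) | OUT={c:0; rest ⊤}
  B3: | IN={c:0; rest ⊤} | OUT=(all ⊤)
  B4: | IN=(all ⊤) | OUT={a:6, f:-2; rest ⊤}
  B5: | IN={a:6, f:-2; rest ⊤} | OUT={a:6, e:2, f:-2; rest ⊤}
  B6: | IN=(all ⊤) | OUT=(all ⊤)
  B7: | IN=(all ⊤) | OUT=(all ⊤)

Merge at B5: IN[B5] = OUT[B4] = {a: 6, b: ⊤, c: ⊤, d: ⊤, e: ⊤, f: -2}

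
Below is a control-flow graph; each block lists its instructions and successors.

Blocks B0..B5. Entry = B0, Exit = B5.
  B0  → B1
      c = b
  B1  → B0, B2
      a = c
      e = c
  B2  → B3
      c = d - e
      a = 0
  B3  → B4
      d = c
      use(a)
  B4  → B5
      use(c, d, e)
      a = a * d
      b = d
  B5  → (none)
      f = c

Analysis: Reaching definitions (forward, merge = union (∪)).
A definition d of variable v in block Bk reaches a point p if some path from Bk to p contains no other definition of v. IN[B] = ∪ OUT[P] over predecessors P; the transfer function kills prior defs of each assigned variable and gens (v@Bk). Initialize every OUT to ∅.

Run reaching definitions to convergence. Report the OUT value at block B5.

Converged values:
  B0:   IN={a@B1, c@B0, e@B1}   OUT={a@B1, c@B0, e@B1}
  B1:   IN={a@B1, c@B0, e@B1}   OUT={a@B1, c@B0, e@B1}
  B2:   IN={a@B1, c@B0, e@B1}   OUT={a@B2, c@B2, e@B1}
  B3:   IN={a@B2, c@B2, e@B1}   OUT={a@B2, c@B2, d@B3, e@B1}
  B4:   IN={a@B2, c@B2, d@B3, e@B1}   OUT={a@B4, b@B4, c@B2, d@B3, e@B1}
  B5:   IN={a@B4, b@B4, c@B2, d@B3, e@B1}   OUT={a@B4, b@B4, c@B2, d@B3, e@B1, f@B5}

Merge at B5: IN[B5] = OUT[B4] = {a@B4, b@B4, c@B2, d@B3, e@B1}
Applying B5's transfer function to that IN value gives OUT[B5] (row B5 above).

Answer: {a@B4, b@B4, c@B2, d@B3, e@B1, f@B5}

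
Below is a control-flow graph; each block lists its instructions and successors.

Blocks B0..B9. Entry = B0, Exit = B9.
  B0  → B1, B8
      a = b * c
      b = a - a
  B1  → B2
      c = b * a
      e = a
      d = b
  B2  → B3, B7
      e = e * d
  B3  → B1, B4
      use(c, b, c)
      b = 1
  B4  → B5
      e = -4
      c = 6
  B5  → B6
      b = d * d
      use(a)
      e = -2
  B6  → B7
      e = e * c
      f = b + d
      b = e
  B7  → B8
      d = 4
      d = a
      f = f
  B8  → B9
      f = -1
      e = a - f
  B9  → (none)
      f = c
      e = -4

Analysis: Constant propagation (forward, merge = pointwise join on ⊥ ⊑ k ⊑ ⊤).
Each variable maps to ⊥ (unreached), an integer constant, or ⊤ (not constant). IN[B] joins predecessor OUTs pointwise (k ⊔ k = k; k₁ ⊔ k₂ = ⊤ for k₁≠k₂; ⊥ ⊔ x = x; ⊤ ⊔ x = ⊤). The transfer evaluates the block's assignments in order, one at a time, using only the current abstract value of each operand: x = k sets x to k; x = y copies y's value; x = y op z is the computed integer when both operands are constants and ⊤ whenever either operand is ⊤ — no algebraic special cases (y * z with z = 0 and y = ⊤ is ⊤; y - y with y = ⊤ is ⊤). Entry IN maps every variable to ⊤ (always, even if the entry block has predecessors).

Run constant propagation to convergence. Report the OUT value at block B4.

Per-block solution:
  B0:  IN=(all ⊤)  OUT=(all ⊤)
  B1:  IN=(all ⊤)  OUT=(all ⊤)
  B2:  IN=(all ⊤)  OUT=(all ⊤)
  B3:  IN=(all ⊤)  OUT={b:1; rest ⊤}
  B4:  IN={b:1; rest ⊤}  OUT={b:1, c:6, e:-4; rest ⊤}
  B5:  IN={b:1, c:6, e:-4; rest ⊤}  OUT={c:6, e:-2; rest ⊤}
  B6:  IN={c:6, e:-2; rest ⊤}  OUT={b:-12, c:6, e:-12; rest ⊤}
  B7:  IN=(all ⊤)  OUT=(all ⊤)
  B8:  IN=(all ⊤)  OUT={f:-1; rest ⊤}
  B9:  IN={f:-1; rest ⊤}  OUT={e:-4; rest ⊤}

Merge at B4: IN[B4] = OUT[B3] = {a: ⊤, b: 1, c: ⊤, d: ⊤, e: ⊤, f: ⊤}
Applying B4's transfer function to that IN value gives OUT[B4] (row B4 above).

Answer: {a: ⊤, b: 1, c: 6, d: ⊤, e: -4, f: ⊤}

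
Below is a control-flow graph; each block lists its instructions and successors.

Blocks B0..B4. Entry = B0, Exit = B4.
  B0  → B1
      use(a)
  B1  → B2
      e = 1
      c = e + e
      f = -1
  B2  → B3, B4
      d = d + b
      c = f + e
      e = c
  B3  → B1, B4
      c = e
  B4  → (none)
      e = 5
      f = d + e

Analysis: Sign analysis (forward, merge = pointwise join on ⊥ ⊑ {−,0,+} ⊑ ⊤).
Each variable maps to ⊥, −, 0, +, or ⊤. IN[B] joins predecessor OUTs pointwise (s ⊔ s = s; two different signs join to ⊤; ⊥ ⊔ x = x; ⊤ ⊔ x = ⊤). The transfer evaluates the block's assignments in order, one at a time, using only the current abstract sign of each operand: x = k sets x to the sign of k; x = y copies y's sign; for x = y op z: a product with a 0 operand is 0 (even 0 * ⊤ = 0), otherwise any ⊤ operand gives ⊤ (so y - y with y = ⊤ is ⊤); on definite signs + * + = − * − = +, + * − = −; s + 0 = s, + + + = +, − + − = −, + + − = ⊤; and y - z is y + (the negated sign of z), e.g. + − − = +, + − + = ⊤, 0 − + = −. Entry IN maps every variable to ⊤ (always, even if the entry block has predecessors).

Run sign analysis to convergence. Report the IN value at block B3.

Converged values:
  B0:  IN=(all ⊤)  OUT=(all ⊤)
  B1:  IN=(all ⊤)  OUT={c:+, e:+, f:-; rest ⊤}
  B2:  IN={c:+, e:+, f:-; rest ⊤}  OUT={f:-; rest ⊤}
  B3:  IN={f:-; rest ⊤}  OUT={f:-; rest ⊤}
  B4:  IN={f:-; rest ⊤}  OUT={e:+; rest ⊤}

Merge at B3: IN[B3] = OUT[B2] = {a: ⊤, b: ⊤, c: ⊤, d: ⊤, e: ⊤, f: -}

Answer: {a: ⊤, b: ⊤, c: ⊤, d: ⊤, e: ⊤, f: -}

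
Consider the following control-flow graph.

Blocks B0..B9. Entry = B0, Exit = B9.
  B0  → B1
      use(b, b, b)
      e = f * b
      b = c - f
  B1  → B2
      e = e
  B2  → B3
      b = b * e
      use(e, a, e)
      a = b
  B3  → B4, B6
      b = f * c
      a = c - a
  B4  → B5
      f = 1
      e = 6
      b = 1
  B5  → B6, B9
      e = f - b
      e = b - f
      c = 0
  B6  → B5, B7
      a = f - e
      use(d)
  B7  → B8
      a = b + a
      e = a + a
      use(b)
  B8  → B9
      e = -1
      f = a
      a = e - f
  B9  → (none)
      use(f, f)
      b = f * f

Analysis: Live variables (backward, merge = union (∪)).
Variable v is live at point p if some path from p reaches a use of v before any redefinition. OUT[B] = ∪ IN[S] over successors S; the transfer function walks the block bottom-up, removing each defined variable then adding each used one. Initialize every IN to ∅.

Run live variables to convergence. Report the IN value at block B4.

Answer: {d}

Working:
Converged values:
  B0: | IN={a, b, c, d, f} | OUT={a, b, c, d, e, f}
  B1: | IN={a, b, c, d, e, f} | OUT={a, b, c, d, e, f}
  B2: | IN={a, b, c, d, e, f} | OUT={a, c, d, e, f}
  B3: | IN={a, c, d, e, f} | OUT={b, d, e, f}
  B4: | IN={d} | OUT={b, d, f}
  B5: | IN={b, d, f} | OUT={b, d, e, f}
  B6: | IN={b, d, e, f} | OUT={a, b, d, f}
  B7: | IN={a, b} | OUT={a}
  B8: | IN={a} | OUT={f}
  B9: | IN={f} | OUT={}

Merge at B4: OUT[B4] = IN[B5] = {b, d, f}
Applying B4's transfer function to that OUT value gives IN[B4] (row B4 above).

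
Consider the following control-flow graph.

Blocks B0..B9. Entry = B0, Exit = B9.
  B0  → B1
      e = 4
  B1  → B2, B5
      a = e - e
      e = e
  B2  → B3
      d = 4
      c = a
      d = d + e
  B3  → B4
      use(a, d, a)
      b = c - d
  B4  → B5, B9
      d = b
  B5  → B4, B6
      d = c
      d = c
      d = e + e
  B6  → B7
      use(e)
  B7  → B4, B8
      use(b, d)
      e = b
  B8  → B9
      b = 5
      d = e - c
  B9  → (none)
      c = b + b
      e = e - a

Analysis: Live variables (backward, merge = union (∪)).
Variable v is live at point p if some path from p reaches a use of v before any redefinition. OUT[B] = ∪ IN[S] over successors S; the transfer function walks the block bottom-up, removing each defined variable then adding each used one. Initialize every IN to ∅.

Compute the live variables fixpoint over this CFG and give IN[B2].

Answer: {a, e}

Derivation:
Converged values:
  B0:  IN={b, c}  OUT={b, c, e}
  B1:  IN={b, c, e}  OUT={a, b, c, e}
  B2:  IN={a, e}  OUT={a, c, d, e}
  B3:  IN={a, c, d, e}  OUT={a, b, c, e}
  B4:  IN={a, b, c, e}  OUT={a, b, c, e}
  B5:  IN={a, b, c, e}  OUT={a, b, c, d, e}
  B6:  IN={a, b, c, d, e}  OUT={a, b, c, d}
  B7:  IN={a, b, c, d}  OUT={a, b, c, e}
  B8:  IN={a, c, e}  OUT={a, b, e}
  B9:  IN={a, b, e}  OUT={}

Merge at B2: OUT[B2] = IN[B3] = {a, c, d, e}
Applying B2's transfer function to that OUT value gives IN[B2] (row B2 above).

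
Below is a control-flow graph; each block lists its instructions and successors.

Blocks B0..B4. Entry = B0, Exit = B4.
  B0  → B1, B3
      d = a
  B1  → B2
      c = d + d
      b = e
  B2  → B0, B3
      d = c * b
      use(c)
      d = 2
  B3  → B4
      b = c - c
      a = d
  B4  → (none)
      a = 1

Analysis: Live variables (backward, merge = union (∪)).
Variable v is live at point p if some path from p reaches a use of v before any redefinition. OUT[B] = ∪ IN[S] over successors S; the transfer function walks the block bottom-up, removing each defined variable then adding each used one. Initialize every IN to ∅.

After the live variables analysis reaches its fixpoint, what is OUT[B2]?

Answer: {a, c, d, e}

Working:
Converged values:
  B0:   IN={a, c, e}   OUT={a, c, d, e}
  B1:   IN={a, d, e}   OUT={a, b, c, e}
  B2:   IN={a, b, c, e}   OUT={a, c, d, e}
  B3:   IN={c, d}   OUT={}
  B4:   IN={}   OUT={}

Merge at B2: OUT[B2] = IN[B0] ⊔ IN[B3] = {a, c, d, e}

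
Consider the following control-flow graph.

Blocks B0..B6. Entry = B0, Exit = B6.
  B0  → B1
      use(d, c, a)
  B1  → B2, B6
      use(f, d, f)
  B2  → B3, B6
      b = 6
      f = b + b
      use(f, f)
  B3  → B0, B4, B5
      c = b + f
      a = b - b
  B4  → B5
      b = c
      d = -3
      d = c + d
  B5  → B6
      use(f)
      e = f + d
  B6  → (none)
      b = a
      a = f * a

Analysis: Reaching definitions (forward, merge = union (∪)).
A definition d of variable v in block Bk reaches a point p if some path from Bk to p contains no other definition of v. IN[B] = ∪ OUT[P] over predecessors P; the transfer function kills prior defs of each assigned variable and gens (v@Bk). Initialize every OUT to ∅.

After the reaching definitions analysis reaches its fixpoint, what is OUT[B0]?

Fixpoint table:
  B0:   IN={a@B3, b@B2, c@B3, f@B2}   OUT={a@B3, b@B2, c@B3, f@B2}
  B1:   IN={a@B3, b@B2, c@B3, f@B2}   OUT={a@B3, b@B2, c@B3, f@B2}
  B2:   IN={a@B3, b@B2, c@B3, f@B2}   OUT={a@B3, b@B2, c@B3, f@B2}
  B3:   IN={a@B3, b@B2, c@B3, f@B2}   OUT={a@B3, b@B2, c@B3, f@B2}
  B4:   IN={a@B3, b@B2, c@B3, f@B2}   OUT={a@B3, b@B4, c@B3, d@B4, f@B2}
  B5:   IN={a@B3, b@B2, b@B4, c@B3, d@B4, f@B2}   OUT={a@B3, b@B2, b@B4, c@B3, d@B4, e@B5, f@B2}
  B6:   IN={a@B3, b@B2, b@B4, c@B3, d@B4, e@B5, f@B2}   OUT={a@B6, b@B6, c@B3, d@B4, e@B5, f@B2}

Merge at B0 (entry node, so the boundary value {} is joined with the incoming edge(s)): IN[B0] = {} ⊔ OUT[B3] = {a@B3, b@B2, c@B3, f@B2}
Applying B0's transfer function to that IN value gives OUT[B0] (row B0 above).

Answer: {a@B3, b@B2, c@B3, f@B2}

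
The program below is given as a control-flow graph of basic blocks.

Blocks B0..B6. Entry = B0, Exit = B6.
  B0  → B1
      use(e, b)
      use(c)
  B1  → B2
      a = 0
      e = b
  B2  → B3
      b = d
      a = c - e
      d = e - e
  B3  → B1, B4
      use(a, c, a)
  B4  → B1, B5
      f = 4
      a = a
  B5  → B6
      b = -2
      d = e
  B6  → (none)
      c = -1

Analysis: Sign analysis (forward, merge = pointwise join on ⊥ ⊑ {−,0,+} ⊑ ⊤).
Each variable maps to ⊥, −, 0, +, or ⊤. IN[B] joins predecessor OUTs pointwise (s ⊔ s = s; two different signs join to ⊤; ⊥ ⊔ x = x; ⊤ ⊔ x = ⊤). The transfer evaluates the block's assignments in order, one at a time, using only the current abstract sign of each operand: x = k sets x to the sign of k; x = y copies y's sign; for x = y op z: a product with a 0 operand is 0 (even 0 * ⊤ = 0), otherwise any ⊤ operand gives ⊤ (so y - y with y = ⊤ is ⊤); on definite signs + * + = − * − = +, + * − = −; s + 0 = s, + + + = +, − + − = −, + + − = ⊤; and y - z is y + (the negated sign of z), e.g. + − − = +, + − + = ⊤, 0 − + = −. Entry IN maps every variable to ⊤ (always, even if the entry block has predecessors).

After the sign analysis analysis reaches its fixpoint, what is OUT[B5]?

Per-block solution:
  B0:  IN=(all ⊤)  OUT=(all ⊤)
  B1:  IN=(all ⊤)  OUT={a:0; rest ⊤}
  B2:  IN={a:0; rest ⊤}  OUT=(all ⊤)
  B3:  IN=(all ⊤)  OUT=(all ⊤)
  B4:  IN=(all ⊤)  OUT={f:+; rest ⊤}
  B5:  IN={f:+; rest ⊤}  OUT={b:-, f:+; rest ⊤}
  B6:  IN={b:-, f:+; rest ⊤}  OUT={b:-, c:-, f:+; rest ⊤}

Merge at B5: IN[B5] = OUT[B4] = {a: ⊤, b: ⊤, c: ⊤, d: ⊤, e: ⊤, f: +}
Applying B5's transfer function to that IN value gives OUT[B5] (row B5 above).

Answer: {a: ⊤, b: -, c: ⊤, d: ⊤, e: ⊤, f: +}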